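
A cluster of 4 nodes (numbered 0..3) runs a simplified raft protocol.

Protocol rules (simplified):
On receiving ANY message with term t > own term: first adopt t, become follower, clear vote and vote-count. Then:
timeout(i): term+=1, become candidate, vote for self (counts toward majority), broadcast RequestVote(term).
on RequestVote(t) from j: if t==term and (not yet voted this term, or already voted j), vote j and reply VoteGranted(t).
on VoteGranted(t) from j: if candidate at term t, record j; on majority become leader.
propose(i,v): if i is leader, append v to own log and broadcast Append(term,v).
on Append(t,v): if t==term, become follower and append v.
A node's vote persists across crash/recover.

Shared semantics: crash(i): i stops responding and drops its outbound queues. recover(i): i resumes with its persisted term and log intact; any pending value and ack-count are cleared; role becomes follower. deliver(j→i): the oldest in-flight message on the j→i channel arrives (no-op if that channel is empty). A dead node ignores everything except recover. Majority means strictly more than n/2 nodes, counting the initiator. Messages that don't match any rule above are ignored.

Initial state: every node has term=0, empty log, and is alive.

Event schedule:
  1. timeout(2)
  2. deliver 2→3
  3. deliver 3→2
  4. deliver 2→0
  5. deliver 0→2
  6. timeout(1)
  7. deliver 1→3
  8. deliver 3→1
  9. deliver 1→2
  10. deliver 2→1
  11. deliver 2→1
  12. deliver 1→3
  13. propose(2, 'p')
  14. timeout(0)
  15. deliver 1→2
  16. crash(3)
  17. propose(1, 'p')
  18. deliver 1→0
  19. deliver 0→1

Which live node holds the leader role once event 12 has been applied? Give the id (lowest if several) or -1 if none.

[1] timeout(2) → N2(cand t1 [-])
[2] deliver 2→3 → N3(foll t1 [-])
[3] deliver 3→2 → ∅
[4] deliver 2→0 → N0(foll t1 [-])
[5] deliver 0→2 → N2(lead t1 [-])
[6] timeout(1) → N1(cand t1 [-])
[7] deliver 1→3 → ∅
[8] deliver 3→1 → ∅
[9] deliver 1→2 → ∅
[10] deliver 2→1 → ∅
[11] deliver 2→1 → ∅
[12] deliver 1→3 → ∅

2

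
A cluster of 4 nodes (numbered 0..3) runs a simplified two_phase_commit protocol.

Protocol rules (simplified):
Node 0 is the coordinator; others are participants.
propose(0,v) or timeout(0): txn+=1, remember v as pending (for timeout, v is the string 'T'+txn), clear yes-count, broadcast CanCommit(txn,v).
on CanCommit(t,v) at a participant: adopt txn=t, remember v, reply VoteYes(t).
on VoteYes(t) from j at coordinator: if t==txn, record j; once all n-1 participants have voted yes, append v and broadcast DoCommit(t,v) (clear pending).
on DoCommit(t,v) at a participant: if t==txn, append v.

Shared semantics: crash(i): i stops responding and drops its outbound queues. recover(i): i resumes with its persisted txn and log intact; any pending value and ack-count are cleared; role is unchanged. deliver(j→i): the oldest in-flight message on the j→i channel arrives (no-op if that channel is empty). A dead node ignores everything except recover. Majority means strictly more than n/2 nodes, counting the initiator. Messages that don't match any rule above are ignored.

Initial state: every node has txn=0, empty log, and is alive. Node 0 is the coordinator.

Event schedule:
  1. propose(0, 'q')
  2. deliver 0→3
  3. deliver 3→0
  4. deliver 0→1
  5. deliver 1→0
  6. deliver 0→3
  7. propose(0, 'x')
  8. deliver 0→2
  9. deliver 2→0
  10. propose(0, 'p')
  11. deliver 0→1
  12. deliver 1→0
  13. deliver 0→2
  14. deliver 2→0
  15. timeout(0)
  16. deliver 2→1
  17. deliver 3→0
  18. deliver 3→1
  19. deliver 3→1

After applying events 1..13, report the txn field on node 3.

after 1 — propose(0,'q'): n0:coor/t1/[-]
after 2 — deliver 0→3: n3:part/t1/[-]
after 3 — deliver 3→0: ·
after 4 — deliver 0→1: n1:part/t1/[-]
after 5 — deliver 1→0: ·
after 6 — deliver 0→3: ·
after 7 — propose(0,'x'): n0:coor/t2/[-]
after 8 — deliver 0→2: n2:part/t1/[-]
after 9 — deliver 2→0: ·
after 10 — propose(0,'p'): n0:coor/t3/[-]
after 11 — deliver 0→1: n1:part/t2/[-]
after 12 — deliver 1→0: ·
after 13 — deliver 0→2: n2:part/t2/[-]

1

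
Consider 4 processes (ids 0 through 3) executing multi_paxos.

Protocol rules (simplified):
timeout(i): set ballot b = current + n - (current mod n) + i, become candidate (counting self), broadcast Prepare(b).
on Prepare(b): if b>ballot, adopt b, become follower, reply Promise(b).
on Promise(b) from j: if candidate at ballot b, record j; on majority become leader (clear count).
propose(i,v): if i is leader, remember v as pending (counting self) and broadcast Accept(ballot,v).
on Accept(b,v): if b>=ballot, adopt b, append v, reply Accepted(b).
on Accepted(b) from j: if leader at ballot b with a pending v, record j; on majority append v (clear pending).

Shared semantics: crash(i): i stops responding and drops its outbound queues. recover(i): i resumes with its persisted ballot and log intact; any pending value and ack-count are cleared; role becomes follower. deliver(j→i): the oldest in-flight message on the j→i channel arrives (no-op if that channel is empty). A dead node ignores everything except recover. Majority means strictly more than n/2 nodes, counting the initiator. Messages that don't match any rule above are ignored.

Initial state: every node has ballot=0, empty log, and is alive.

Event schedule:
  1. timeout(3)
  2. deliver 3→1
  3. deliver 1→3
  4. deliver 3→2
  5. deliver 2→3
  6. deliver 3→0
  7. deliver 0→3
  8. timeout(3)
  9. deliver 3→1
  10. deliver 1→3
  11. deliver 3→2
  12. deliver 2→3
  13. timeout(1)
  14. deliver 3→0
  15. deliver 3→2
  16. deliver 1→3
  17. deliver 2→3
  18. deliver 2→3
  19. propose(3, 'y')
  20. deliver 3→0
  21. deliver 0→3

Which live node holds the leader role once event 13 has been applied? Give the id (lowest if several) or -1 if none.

3

1. timeout(3):  <3:cand b7 ->
2. deliver 3→1:  <1:foll b7 ->
3. deliver 1→3:  nop
4. deliver 3→2:  <2:foll b7 ->
5. deliver 2→3:  <3:lead b7 ->
6. deliver 3→0:  <0:foll b7 ->
7. deliver 0→3:  nop
8. timeout(3):  <3:cand b11 ->
9. deliver 3→1:  <1:foll b11 ->
10. deliver 1→3:  nop
11. deliver 3→2:  <2:foll b11 ->
12. deliver 2→3:  <3:lead b11 ->
13. timeout(1):  <1:cand b13 ->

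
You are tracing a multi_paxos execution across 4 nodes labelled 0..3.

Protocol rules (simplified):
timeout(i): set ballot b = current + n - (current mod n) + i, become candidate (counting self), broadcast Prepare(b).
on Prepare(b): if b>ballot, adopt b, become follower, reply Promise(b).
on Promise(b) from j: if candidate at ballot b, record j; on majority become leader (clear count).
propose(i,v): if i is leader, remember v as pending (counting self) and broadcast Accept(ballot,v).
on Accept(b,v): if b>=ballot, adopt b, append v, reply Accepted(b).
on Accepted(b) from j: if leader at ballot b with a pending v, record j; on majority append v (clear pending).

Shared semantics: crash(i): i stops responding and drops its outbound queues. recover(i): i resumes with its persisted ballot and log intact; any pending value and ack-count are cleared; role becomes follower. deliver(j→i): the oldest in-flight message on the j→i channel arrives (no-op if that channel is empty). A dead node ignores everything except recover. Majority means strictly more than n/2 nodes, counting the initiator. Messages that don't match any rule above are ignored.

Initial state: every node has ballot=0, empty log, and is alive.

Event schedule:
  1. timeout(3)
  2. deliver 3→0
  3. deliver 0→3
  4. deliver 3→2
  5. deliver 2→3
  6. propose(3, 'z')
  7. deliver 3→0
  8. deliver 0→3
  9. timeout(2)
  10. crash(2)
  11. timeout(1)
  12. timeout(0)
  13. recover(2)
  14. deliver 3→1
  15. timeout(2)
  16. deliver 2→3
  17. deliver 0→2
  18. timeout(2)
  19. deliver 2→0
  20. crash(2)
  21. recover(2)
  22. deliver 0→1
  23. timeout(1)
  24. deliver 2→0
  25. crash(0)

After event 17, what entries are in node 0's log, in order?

after 1 — timeout(3): n3:cand/b7/[-]
after 2 — deliver 3→0: n0:foll/b7/[-]
after 3 — deliver 0→3: ·
after 4 — deliver 3→2: n2:foll/b7/[-]
after 5 — deliver 2→3: n3:lead/b7/[-]
after 6 — propose(3,'z'): ·
after 7 — deliver 3→0: n0:foll/b7/[z]
after 8 — deliver 0→3: ·
after 9 — timeout(2): n2:cand/b10/[-]
after 10 — crash(2): n2:✗cand/b10/[-]
after 11 — timeout(1): n1:cand/b5/[-]
after 12 — timeout(0): n0:cand/b8/[z]
after 13 — recover(2): n2:foll/b10/[-]
after 14 — deliver 3→1: n1:foll/b7/[-]
after 15 — timeout(2): n2:cand/b14/[-]
after 16 — deliver 2→3: n3:foll/b14/[-]
after 17 — deliver 0→2: ·

z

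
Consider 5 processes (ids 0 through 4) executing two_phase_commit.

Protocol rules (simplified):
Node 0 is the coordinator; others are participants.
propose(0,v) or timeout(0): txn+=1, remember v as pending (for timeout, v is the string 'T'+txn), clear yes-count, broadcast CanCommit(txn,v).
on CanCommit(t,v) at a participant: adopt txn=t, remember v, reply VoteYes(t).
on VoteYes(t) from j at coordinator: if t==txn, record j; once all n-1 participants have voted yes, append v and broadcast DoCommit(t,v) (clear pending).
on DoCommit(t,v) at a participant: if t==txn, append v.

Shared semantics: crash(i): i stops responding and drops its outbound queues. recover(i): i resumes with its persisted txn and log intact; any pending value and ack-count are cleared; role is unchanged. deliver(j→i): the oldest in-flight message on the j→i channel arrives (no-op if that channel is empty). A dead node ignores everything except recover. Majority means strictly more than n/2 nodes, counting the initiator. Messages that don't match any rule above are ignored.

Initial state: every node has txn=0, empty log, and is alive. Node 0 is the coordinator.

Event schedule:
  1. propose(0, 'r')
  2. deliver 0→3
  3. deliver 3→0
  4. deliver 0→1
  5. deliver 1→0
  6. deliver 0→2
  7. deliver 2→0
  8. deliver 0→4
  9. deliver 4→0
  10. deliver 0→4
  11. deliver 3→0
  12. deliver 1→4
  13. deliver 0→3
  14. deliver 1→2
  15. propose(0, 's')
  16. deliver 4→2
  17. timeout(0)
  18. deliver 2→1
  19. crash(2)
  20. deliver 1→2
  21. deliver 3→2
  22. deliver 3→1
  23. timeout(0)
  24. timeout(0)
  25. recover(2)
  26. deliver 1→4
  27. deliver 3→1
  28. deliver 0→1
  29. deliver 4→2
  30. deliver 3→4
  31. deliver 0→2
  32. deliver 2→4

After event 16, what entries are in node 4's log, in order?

r

after 1 — propose(0,'r'): n0:coor/t1/[-]
after 2 — deliver 0→3: n3:part/t1/[-]
after 3 — deliver 3→0: ·
after 4 — deliver 0→1: n1:part/t1/[-]
after 5 — deliver 1→0: ·
after 6 — deliver 0→2: n2:part/t1/[-]
after 7 — deliver 2→0: ·
after 8 — deliver 0→4: n4:part/t1/[-]
after 9 — deliver 4→0: n0:coor/t1/[r]
after 10 — deliver 0→4: n4:part/t1/[r]
after 11 — deliver 3→0: ·
after 12 — deliver 1→4: ·
after 13 — deliver 0→3: n3:part/t1/[r]
after 14 — deliver 1→2: ·
after 15 — propose(0,'s'): n0:coor/t2/[r]
after 16 — deliver 4→2: ·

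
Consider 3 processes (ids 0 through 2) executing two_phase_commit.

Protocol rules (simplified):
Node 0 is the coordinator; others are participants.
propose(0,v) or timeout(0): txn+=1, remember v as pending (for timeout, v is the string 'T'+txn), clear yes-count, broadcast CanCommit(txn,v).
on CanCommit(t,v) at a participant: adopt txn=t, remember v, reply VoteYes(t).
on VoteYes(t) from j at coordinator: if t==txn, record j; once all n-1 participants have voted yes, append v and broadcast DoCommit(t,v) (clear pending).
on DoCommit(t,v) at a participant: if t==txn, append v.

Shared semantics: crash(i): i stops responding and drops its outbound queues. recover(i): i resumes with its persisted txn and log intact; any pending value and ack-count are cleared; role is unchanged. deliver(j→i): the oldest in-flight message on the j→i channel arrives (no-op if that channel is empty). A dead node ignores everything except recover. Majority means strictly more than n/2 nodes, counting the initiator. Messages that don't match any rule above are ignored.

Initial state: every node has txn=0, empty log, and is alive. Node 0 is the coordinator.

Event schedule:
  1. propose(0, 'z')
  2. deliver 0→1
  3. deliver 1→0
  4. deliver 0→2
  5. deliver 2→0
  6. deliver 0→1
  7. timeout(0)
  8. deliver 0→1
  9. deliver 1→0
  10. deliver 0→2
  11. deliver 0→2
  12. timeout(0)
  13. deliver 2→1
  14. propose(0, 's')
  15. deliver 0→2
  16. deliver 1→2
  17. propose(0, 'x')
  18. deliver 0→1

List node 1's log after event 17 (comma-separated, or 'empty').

after 1 — propose(0,'z'): n0:coor/t1/[-]
after 2 — deliver 0→1: n1:part/t1/[-]
after 3 — deliver 1→0: ·
after 4 — deliver 0→2: n2:part/t1/[-]
after 5 — deliver 2→0: n0:coor/t1/[z]
after 6 — deliver 0→1: n1:part/t1/[z]
after 7 — timeout(0): n0:coor/t2/[z]
after 8 — deliver 0→1: n1:part/t2/[z]
after 9 — deliver 1→0: ·
after 10 — deliver 0→2: n2:part/t1/[z]
after 11 — deliver 0→2: n2:part/t2/[z]
after 12 — timeout(0): n0:coor/t3/[z]
after 13 — deliver 2→1: ·
after 14 — propose(0,'s'): n0:coor/t4/[z]
after 15 — deliver 0→2: n2:part/t3/[z]
after 16 — deliver 1→2: ·
after 17 — propose(0,'x'): n0:coor/t5/[z]

z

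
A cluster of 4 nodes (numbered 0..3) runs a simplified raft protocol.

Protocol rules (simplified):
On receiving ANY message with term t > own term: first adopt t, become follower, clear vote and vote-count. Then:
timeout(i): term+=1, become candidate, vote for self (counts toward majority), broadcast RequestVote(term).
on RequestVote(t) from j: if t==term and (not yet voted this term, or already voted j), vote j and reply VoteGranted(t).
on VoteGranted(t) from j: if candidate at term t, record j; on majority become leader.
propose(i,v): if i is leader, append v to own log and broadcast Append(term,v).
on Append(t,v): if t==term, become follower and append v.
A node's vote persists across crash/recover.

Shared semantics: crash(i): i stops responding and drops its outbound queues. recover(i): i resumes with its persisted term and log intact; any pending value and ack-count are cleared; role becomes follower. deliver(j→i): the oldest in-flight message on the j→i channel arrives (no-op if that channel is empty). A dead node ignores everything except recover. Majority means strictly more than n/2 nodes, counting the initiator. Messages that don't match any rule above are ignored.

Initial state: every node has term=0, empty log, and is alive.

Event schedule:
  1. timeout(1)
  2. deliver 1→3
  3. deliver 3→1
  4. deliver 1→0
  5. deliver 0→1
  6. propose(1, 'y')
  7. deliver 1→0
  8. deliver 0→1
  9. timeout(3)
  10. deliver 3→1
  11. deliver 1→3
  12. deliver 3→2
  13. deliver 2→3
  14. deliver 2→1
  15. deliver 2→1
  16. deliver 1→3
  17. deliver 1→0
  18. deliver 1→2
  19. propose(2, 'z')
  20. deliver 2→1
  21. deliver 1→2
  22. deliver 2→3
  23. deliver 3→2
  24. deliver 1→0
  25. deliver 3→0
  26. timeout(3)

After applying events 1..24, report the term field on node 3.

2

step 1 timeout(1): 1={cand,t=1,log=-}
step 2 deliver 1→3: 3={foll,t=1,log=-}
step 3 deliver 3→1: —
step 4 deliver 1→0: 0={foll,t=1,log=-}
step 5 deliver 0→1: 1={lead,t=1,log=-}
step 6 propose(1,'y'): 1={lead,t=1,log=y}
step 7 deliver 1→0: 0={foll,t=1,log=y}
step 8 deliver 0→1: —
step 9 timeout(3): 3={cand,t=2,log=-}
step 10 deliver 3→1: 1={foll,t=2,log=y}
step 11 deliver 1→3: —
step 12 deliver 3→2: 2={foll,t=2,log=-}
step 13 deliver 2→3: —
step 14 deliver 2→1: —
step 15 deliver 2→1: —
step 16 deliver 1→3: 3={lead,t=2,log=-}
step 17 deliver 1→0: —
step 18 deliver 1→2: —
step 19 propose(2,'z'): —
step 20 deliver 2→1: —
step 21 deliver 1→2: —
step 22 deliver 2→3: —
step 23 deliver 3→2: —
step 24 deliver 1→0: —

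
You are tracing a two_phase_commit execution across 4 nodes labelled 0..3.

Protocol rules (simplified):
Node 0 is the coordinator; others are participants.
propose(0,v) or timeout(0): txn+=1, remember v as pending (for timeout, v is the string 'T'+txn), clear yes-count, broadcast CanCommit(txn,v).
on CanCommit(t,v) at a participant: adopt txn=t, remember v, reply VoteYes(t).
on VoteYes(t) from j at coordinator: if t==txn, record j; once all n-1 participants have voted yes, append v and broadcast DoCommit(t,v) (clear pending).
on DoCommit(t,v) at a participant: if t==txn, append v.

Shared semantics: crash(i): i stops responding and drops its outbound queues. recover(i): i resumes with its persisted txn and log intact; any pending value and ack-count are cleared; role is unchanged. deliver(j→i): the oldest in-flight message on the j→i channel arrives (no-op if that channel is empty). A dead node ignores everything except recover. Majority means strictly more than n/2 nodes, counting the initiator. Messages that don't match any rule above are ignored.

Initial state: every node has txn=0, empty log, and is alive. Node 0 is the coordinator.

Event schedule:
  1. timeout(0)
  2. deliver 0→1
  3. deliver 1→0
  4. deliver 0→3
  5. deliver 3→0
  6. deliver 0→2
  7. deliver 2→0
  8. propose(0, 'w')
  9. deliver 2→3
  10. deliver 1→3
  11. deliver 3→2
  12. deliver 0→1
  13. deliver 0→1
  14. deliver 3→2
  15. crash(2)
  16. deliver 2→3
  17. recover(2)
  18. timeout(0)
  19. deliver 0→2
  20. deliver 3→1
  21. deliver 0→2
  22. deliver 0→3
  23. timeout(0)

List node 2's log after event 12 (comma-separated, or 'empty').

empty

1. timeout(0):  <0:coor t1 ->
2. deliver 0→1:  <1:part t1 ->
3. deliver 1→0:  nop
4. deliver 0→3:  <3:part t1 ->
5. deliver 3→0:  nop
6. deliver 0→2:  <2:part t1 ->
7. deliver 2→0:  <0:coor t1 T1>
8. propose(0,'w'):  <0:coor t2 T1>
9. deliver 2→3:  nop
10. deliver 1→3:  nop
11. deliver 3→2:  nop
12. deliver 0→1:  <1:part t1 T1>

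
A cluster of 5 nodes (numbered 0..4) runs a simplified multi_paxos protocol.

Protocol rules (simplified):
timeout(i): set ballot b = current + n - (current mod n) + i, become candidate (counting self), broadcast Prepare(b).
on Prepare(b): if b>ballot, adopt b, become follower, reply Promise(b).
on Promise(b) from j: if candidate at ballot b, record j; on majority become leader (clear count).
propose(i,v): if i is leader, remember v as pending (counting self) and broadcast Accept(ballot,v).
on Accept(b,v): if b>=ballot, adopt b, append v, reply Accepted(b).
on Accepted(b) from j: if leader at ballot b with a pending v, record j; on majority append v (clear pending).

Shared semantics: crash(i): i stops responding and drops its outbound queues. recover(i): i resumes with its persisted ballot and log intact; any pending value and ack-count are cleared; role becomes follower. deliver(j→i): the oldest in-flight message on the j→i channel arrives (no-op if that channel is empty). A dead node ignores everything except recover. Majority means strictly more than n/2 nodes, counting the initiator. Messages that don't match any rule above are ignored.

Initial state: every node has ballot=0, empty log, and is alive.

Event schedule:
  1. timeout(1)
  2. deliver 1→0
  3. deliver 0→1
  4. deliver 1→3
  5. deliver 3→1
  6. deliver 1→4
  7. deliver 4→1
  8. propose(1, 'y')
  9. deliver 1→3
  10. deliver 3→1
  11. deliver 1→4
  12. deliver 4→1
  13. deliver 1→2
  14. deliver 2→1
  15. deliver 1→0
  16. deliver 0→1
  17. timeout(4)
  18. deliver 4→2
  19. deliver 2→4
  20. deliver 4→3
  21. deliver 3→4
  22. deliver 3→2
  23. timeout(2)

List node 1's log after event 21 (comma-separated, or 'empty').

y

after 1 — timeout(1): n1:cand/b6/[-]
after 2 — deliver 1→0: n0:foll/b6/[-]
after 3 — deliver 0→1: ·
after 4 — deliver 1→3: n3:foll/b6/[-]
after 5 — deliver 3→1: n1:lead/b6/[-]
after 6 — deliver 1→4: n4:foll/b6/[-]
after 7 — deliver 4→1: ·
after 8 — propose(1,'y'): ·
after 9 — deliver 1→3: n3:foll/b6/[y]
after 10 — deliver 3→1: ·
after 11 — deliver 1→4: n4:foll/b6/[y]
after 12 — deliver 4→1: n1:lead/b6/[y]
after 13 — deliver 1→2: n2:foll/b6/[-]
after 14 — deliver 2→1: ·
after 15 — deliver 1→0: n0:foll/b6/[y]
after 16 — deliver 0→1: ·
after 17 — timeout(4): n4:cand/b14/[y]
after 18 — deliver 4→2: n2:foll/b14/[-]
after 19 — deliver 2→4: ·
after 20 — deliver 4→3: n3:foll/b14/[y]
after 21 — deliver 3→4: n4:lead/b14/[y]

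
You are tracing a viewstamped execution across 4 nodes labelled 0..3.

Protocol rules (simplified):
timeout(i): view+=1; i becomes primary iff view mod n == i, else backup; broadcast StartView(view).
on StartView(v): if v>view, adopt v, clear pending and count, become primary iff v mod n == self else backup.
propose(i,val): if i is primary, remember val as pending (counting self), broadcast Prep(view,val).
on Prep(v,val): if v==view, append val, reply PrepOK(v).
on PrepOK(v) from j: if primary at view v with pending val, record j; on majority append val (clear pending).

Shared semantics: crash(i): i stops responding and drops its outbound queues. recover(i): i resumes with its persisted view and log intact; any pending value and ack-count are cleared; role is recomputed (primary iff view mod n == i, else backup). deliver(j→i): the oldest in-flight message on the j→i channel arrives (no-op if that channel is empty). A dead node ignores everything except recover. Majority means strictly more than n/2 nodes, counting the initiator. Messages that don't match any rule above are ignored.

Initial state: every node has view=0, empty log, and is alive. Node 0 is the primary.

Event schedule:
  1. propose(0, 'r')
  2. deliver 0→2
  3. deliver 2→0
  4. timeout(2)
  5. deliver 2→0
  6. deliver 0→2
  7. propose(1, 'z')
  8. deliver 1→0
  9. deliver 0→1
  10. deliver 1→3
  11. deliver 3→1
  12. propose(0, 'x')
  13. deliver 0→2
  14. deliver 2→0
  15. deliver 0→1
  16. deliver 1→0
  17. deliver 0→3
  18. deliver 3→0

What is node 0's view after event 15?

1. propose(0,'r'):  nop
2. deliver 0→2:  <2:back v0 r>
3. deliver 2→0:  nop
4. timeout(2):  <2:back v1 r>
5. deliver 2→0:  <0:back v1 ->
6. deliver 0→2:  nop
7. propose(1,'z'):  nop
8. deliver 1→0:  nop
9. deliver 0→1:  <1:back v0 r>
10. deliver 1→3:  nop
11. deliver 3→1:  nop
12. propose(0,'x'):  nop
13. deliver 0→2:  nop
14. deliver 2→0:  nop
15. deliver 0→1:  nop

1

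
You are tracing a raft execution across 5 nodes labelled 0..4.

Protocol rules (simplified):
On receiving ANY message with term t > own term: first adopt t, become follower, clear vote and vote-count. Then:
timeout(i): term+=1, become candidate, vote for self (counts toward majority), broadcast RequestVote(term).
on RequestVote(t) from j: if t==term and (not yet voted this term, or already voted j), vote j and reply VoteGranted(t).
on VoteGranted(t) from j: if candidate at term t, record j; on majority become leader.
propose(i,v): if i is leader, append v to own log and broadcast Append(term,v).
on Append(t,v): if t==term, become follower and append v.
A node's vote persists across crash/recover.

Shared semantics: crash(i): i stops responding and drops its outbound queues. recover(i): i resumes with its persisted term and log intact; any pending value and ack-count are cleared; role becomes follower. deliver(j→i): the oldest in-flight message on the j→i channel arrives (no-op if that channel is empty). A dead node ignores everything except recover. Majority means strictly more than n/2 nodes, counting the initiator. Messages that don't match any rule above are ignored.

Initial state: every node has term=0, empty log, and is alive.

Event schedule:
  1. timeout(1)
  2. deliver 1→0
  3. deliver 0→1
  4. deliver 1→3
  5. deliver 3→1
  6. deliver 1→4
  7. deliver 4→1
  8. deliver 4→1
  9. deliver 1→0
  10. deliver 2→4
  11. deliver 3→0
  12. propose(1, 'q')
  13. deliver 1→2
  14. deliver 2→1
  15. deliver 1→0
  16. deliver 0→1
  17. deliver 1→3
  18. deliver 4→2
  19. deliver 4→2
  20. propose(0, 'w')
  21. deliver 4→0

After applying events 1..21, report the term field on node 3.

1

[1] timeout(1) → N1(cand t1 [-])
[2] deliver 1→0 → N0(foll t1 [-])
[3] deliver 0→1 → ∅
[4] deliver 1→3 → N3(foll t1 [-])
[5] deliver 3→1 → N1(lead t1 [-])
[6] deliver 1→4 → N4(foll t1 [-])
[7] deliver 4→1 → ∅
[8] deliver 4→1 → ∅
[9] deliver 1→0 → ∅
[10] deliver 2→4 → ∅
[11] deliver 3→0 → ∅
[12] propose(1,'q') → N1(lead t1 [q])
[13] deliver 1→2 → N2(foll t1 [-])
[14] deliver 2→1 → ∅
[15] deliver 1→0 → N0(foll t1 [q])
[16] deliver 0→1 → ∅
[17] deliver 1→3 → N3(foll t1 [q])
[18] deliver 4→2 → ∅
[19] deliver 4→2 → ∅
[20] propose(0,'w') → ∅
[21] deliver 4→0 → ∅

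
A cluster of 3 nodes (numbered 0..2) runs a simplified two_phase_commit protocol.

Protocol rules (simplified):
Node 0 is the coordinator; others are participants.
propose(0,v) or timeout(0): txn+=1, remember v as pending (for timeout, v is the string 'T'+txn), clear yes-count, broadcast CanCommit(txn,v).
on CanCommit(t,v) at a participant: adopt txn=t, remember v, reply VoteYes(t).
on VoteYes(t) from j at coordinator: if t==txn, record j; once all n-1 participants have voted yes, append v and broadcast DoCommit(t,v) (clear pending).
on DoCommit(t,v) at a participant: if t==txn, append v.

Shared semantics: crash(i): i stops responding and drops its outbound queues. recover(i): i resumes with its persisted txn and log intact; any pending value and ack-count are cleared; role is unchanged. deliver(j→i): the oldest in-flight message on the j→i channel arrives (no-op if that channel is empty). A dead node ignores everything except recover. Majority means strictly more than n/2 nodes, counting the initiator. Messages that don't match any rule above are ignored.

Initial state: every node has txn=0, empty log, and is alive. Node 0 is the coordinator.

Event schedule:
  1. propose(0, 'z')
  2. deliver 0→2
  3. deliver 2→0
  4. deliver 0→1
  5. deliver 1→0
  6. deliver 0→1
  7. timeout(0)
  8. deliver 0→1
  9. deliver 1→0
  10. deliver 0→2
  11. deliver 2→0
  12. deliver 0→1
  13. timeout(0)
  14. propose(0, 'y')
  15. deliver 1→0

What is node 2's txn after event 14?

1

e1 propose(0,'z'): 0[coor,t=1,-]
e2 deliver 0→2: 2[part,t=1,-]
e3 deliver 2→0: ·
e4 deliver 0→1: 1[part,t=1,-]
e5 deliver 1→0: 0[coor,t=1,z]
e6 deliver 0→1: 1[part,t=1,z]
e7 timeout(0): 0[coor,t=2,z]
e8 deliver 0→1: 1[part,t=2,z]
e9 deliver 1→0: ·
e10 deliver 0→2: 2[part,t=1,z]
e11 deliver 2→0: ·
e12 deliver 0→1: ·
e13 timeout(0): 0[coor,t=3,z]
e14 propose(0,'y'): 0[coor,t=4,z]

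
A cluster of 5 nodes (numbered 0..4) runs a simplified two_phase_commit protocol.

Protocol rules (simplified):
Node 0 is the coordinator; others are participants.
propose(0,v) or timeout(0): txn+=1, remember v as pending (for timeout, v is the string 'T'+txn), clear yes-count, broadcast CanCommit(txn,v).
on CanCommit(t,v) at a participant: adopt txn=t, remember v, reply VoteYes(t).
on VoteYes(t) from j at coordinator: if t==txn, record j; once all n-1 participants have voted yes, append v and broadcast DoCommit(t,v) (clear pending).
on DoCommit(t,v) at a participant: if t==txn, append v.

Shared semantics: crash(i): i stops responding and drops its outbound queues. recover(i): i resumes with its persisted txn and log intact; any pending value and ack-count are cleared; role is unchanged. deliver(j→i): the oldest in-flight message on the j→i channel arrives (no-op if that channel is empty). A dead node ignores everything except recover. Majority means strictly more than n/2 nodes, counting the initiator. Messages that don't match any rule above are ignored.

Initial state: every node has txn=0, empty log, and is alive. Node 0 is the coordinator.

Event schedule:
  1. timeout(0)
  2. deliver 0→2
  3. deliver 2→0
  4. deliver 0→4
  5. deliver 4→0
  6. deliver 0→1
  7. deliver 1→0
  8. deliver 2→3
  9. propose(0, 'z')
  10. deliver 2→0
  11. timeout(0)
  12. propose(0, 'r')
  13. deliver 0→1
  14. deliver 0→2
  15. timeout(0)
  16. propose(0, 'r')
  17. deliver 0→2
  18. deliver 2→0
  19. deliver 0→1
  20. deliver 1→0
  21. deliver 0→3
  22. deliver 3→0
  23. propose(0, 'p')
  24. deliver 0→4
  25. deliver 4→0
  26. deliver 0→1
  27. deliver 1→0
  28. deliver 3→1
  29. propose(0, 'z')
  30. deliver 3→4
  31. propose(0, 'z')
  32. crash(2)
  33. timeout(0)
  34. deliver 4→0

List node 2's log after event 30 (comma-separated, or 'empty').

after 1 — timeout(0): n0:coor/t1/[-]
after 2 — deliver 0→2: n2:part/t1/[-]
after 3 — deliver 2→0: ·
after 4 — deliver 0→4: n4:part/t1/[-]
after 5 — deliver 4→0: ·
after 6 — deliver 0→1: n1:part/t1/[-]
after 7 — deliver 1→0: ·
after 8 — deliver 2→3: ·
after 9 — propose(0,'z'): n0:coor/t2/[-]
after 10 — deliver 2→0: ·
after 11 — timeout(0): n0:coor/t3/[-]
after 12 — propose(0,'r'): n0:coor/t4/[-]
after 13 — deliver 0→1: n1:part/t2/[-]
after 14 — deliver 0→2: n2:part/t2/[-]
after 15 — timeout(0): n0:coor/t5/[-]
after 16 — propose(0,'r'): n0:coor/t6/[-]
after 17 — deliver 0→2: n2:part/t3/[-]
after 18 — deliver 2→0: ·
after 19 — deliver 0→1: n1:part/t3/[-]
after 20 — deliver 1→0: ·
after 21 — deliver 0→3: n3:part/t1/[-]
after 22 — deliver 3→0: ·
after 23 — propose(0,'p'): n0:coor/t7/[-]
after 24 — deliver 0→4: n4:part/t2/[-]
after 25 — deliver 4→0: ·
after 26 — deliver 0→1: n1:part/t4/[-]
after 27 — deliver 1→0: ·
after 28 — deliver 3→1: ·
after 29 — propose(0,'z'): n0:coor/t8/[-]
after 30 — deliver 3→4: ·

empty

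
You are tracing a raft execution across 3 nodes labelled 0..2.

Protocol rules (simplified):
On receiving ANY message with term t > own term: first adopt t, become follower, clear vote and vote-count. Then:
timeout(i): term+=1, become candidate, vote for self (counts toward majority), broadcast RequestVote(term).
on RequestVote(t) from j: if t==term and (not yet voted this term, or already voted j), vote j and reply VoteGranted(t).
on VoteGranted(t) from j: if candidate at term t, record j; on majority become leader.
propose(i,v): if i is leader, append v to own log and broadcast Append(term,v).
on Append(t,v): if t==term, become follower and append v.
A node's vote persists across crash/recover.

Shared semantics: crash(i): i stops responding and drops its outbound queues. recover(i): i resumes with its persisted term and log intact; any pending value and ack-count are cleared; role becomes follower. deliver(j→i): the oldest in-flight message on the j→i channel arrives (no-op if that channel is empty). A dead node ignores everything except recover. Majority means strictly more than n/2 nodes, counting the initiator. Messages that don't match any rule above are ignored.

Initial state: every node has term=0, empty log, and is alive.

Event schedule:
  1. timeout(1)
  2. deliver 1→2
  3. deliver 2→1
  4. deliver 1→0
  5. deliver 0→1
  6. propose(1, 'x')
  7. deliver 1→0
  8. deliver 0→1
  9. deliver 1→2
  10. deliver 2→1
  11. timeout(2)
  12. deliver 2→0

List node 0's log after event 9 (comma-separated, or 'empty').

x

step 1 timeout(1): 1={cand,t=1,log=-}
step 2 deliver 1→2: 2={foll,t=1,log=-}
step 3 deliver 2→1: 1={lead,t=1,log=-}
step 4 deliver 1→0: 0={foll,t=1,log=-}
step 5 deliver 0→1: —
step 6 propose(1,'x'): 1={lead,t=1,log=x}
step 7 deliver 1→0: 0={foll,t=1,log=x}
step 8 deliver 0→1: —
step 9 deliver 1→2: 2={foll,t=1,log=x}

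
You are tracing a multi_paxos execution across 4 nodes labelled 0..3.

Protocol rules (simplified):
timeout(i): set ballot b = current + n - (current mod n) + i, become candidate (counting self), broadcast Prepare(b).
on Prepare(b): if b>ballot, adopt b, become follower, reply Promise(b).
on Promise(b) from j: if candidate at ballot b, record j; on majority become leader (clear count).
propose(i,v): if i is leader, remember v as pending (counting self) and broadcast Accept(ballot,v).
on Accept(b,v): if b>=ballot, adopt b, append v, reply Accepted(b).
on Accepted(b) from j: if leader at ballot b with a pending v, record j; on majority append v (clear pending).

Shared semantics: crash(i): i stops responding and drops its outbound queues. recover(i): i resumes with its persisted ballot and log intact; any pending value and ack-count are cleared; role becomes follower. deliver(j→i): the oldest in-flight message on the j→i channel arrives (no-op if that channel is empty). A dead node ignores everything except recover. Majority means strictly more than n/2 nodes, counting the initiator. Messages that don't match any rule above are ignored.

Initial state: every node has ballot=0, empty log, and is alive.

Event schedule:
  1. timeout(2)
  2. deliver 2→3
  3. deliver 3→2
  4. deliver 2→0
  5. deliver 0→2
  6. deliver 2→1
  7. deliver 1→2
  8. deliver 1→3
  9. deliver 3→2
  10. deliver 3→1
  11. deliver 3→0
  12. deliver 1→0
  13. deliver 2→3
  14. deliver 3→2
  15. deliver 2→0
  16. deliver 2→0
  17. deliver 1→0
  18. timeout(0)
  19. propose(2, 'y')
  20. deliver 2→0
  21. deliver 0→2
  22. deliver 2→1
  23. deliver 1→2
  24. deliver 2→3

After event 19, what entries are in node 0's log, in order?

empty

step 1 timeout(2): 2={cand,b=6,log=-}
step 2 deliver 2→3: 3={foll,b=6,log=-}
step 3 deliver 3→2: —
step 4 deliver 2→0: 0={foll,b=6,log=-}
step 5 deliver 0→2: 2={lead,b=6,log=-}
step 6 deliver 2→1: 1={foll,b=6,log=-}
step 7 deliver 1→2: —
step 8 deliver 1→3: —
step 9 deliver 3→2: —
step 10 deliver 3→1: —
step 11 deliver 3→0: —
step 12 deliver 1→0: —
step 13 deliver 2→3: —
step 14 deliver 3→2: —
step 15 deliver 2→0: —
step 16 deliver 2→0: —
step 17 deliver 1→0: —
step 18 timeout(0): 0={cand,b=8,log=-}
step 19 propose(2,'y'): —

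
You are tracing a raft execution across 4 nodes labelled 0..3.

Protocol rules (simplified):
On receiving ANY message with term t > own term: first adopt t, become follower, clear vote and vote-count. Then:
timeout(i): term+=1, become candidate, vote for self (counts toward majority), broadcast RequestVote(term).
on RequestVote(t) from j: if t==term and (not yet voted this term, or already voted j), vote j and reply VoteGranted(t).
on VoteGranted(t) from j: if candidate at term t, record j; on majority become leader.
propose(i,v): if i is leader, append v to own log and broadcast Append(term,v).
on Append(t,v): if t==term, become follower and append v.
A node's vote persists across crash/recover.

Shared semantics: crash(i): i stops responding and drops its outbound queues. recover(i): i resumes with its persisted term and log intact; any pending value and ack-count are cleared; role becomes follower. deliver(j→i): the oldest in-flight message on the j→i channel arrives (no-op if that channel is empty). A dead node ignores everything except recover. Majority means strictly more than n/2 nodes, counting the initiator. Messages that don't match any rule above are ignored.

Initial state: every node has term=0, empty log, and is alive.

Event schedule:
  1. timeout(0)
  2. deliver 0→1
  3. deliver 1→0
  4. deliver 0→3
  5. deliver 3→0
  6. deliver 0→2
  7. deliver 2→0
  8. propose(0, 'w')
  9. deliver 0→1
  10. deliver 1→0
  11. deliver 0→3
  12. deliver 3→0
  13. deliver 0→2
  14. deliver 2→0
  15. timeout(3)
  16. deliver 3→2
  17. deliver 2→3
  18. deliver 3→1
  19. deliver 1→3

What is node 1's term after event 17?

1

[1] timeout(0) → N0(cand t1 [-])
[2] deliver 0→1 → N1(foll t1 [-])
[3] deliver 1→0 → ∅
[4] deliver 0→3 → N3(foll t1 [-])
[5] deliver 3→0 → N0(lead t1 [-])
[6] deliver 0→2 → N2(foll t1 [-])
[7] deliver 2→0 → ∅
[8] propose(0,'w') → N0(lead t1 [w])
[9] deliver 0→1 → N1(foll t1 [w])
[10] deliver 1→0 → ∅
[11] deliver 0→3 → N3(foll t1 [w])
[12] deliver 3→0 → ∅
[13] deliver 0→2 → N2(foll t1 [w])
[14] deliver 2→0 → ∅
[15] timeout(3) → N3(cand t2 [w])
[16] deliver 3→2 → N2(foll t2 [w])
[17] deliver 2→3 → ∅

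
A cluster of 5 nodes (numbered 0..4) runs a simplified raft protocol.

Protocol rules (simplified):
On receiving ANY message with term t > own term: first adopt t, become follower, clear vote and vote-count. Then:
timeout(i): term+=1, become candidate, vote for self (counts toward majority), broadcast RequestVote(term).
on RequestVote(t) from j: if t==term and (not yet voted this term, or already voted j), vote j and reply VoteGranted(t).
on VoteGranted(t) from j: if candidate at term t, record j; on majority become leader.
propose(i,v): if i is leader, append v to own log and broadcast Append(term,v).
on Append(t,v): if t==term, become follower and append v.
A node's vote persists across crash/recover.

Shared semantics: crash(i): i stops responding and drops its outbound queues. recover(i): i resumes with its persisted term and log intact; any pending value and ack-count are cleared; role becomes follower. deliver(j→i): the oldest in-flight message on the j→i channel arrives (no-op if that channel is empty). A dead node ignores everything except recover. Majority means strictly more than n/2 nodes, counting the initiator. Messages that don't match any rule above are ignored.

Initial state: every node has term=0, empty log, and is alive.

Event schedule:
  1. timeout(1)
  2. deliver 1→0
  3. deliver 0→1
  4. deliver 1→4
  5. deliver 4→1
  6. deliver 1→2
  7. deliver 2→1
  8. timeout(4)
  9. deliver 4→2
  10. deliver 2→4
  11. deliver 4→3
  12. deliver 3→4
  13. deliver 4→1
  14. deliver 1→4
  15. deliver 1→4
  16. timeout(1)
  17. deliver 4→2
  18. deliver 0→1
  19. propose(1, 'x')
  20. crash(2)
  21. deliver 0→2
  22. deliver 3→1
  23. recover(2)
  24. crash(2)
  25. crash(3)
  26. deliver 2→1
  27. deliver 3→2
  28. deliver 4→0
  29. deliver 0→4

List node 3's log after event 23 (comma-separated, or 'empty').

empty

1. timeout(1):  <1:cand t1 ->
2. deliver 1→0:  <0:foll t1 ->
3. deliver 0→1:  nop
4. deliver 1→4:  <4:foll t1 ->
5. deliver 4→1:  <1:lead t1 ->
6. deliver 1→2:  <2:foll t1 ->
7. deliver 2→1:  nop
8. timeout(4):  <4:cand t2 ->
9. deliver 4→2:  <2:foll t2 ->
10. deliver 2→4:  nop
11. deliver 4→3:  <3:foll t2 ->
12. deliver 3→4:  <4:lead t2 ->
13. deliver 4→1:  <1:foll t2 ->
14. deliver 1→4:  nop
15. deliver 1→4:  nop
16. timeout(1):  <1:cand t3 ->
17. deliver 4→2:  nop
18. deliver 0→1:  nop
19. propose(1,'x'):  nop
20. crash(2):  <2:✗foll t2 ->
21. deliver 0→2:  nop
22. deliver 3→1:  nop
23. recover(2):  <2:foll t2 ->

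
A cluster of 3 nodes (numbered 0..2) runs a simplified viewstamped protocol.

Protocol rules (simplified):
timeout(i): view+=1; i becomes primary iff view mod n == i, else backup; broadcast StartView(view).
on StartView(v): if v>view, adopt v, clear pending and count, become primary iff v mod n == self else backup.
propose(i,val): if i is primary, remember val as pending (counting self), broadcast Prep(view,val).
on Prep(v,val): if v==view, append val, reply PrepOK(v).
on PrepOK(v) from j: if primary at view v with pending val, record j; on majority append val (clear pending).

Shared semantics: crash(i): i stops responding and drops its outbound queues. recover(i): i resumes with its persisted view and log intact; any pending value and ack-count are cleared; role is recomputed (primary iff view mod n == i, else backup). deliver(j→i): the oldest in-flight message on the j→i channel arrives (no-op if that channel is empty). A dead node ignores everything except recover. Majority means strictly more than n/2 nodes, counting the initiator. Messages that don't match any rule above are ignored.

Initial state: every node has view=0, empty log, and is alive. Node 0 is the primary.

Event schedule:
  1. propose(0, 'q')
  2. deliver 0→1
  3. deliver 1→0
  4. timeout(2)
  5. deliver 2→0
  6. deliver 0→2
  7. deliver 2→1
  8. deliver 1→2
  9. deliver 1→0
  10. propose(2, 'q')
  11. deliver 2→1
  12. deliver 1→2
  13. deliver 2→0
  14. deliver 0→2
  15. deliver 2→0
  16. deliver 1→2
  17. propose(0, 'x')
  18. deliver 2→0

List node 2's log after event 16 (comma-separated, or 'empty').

e1 propose(0,'q'): ·
e2 deliver 0→1: 1[back,v=0,q]
e3 deliver 1→0: 0[prim,v=0,q]
e4 timeout(2): 2[back,v=1,-]
e5 deliver 2→0: 0[back,v=1,q]
e6 deliver 0→2: ·
e7 deliver 2→1: 1[prim,v=1,q]
e8 deliver 1→2: ·
e9 deliver 1→0: ·
e10 propose(2,'q'): ·
e11 deliver 2→1: ·
e12 deliver 1→2: ·
e13 deliver 2→0: ·
e14 deliver 0→2: ·
e15 deliver 2→0: ·
e16 deliver 1→2: ·

empty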